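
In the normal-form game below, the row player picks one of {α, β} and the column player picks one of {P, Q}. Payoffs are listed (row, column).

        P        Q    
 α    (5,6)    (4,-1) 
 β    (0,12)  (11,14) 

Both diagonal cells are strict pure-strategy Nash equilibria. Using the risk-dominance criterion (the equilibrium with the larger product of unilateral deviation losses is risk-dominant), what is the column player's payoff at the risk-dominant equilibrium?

At (α, P): the row player loses 5 − 0 = 5 by deviating; the column player loses 6 − (-1) = 7. Product = 5·7 = 35.
At (β, Q): the row player loses 11 − 4 = 7 by deviating; the column player loses 14 − 12 = 2. Product = 7·2 = 14.
35 > 14, so (α, P) is risk-dominant. The column player's payoff there is 6.

6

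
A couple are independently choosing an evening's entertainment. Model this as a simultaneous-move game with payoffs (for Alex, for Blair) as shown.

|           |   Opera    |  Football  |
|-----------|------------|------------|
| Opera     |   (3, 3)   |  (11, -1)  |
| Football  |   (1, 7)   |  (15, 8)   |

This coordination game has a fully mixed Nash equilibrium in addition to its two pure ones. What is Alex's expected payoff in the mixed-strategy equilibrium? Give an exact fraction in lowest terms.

17/3

Blair mixes with probability q on Opera, chosen so Alex is indifferent: 3q + 11(1−q) = 1q + 15(1−q) gives q = 2/3.
Alex's expected payoff (from either row, since indifferent) is 3·2/3 + 11·1/3 = 17/3.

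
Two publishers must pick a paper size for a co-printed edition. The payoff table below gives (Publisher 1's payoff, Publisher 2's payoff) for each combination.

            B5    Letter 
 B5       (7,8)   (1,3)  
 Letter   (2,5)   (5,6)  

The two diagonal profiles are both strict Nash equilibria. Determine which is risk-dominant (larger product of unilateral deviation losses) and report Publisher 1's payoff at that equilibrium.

7

At both B5: Publisher 1 loses 7 − 2 = 5 by deviating; Publisher 2 loses 8 − 3 = 5. Product = 5·5 = 25.
At both Letter: Publisher 1 loses 5 − 1 = 4 by deviating; Publisher 2 loses 6 − 5 = 1. Product = 4·1 = 4.
25 > 4, so both B5 is risk-dominant. Publisher 1's payoff there is 7.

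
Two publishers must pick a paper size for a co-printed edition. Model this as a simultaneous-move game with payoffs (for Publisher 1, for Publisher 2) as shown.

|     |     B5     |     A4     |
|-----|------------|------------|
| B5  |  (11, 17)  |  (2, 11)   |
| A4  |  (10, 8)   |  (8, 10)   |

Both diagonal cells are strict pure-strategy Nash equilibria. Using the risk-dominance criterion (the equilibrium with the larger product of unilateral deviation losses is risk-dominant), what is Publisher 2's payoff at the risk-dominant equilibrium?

10

At both B5: Publisher 1 loses 11 − 10 = 1 by deviating; Publisher 2 loses 17 − 11 = 6. Product = 1·6 = 6.
At both A4: Publisher 1 loses 8 − 2 = 6 by deviating; Publisher 2 loses 10 − 8 = 2. Product = 6·2 = 12.
12 > 6, so both A4 is risk-dominant. Publisher 2's payoff there is 10.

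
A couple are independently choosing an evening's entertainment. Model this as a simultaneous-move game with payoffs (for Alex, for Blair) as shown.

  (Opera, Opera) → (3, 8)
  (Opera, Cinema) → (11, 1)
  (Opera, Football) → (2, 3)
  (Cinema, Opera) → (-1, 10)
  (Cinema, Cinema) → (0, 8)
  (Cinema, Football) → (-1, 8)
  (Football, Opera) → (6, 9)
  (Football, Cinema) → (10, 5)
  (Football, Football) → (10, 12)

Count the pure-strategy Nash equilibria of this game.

Both Football: Alex gets 10 (best alternative 2); Blair gets 12 (best alternative 9). Neither deviates — NE.
Both Cinema is not a NE: Alex would switch to Opera (11 > 0).
No other cell survives both best-response checks, so there is 1 pure NE.

1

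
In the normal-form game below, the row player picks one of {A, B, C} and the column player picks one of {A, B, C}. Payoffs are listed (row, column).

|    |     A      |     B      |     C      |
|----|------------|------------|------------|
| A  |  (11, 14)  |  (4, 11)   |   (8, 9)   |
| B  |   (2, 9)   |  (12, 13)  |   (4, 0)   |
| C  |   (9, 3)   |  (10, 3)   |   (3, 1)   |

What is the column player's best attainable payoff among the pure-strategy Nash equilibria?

14

Both A is a pure NE (the row player: 11 ≥ 9; the column player: 14 ≥ 11). The column player gets 14.
Both B is a pure NE (the row player: 12 ≥ 10; the column player: 13 ≥ 9). The column player gets 13.
Every other cell has a profitable deviation for at least one player. Highest of {14, 13} is 14.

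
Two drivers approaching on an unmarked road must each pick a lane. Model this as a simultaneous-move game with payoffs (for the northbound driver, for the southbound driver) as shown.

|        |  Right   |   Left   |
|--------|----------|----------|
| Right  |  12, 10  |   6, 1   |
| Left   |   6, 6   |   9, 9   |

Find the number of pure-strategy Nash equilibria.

2

Both Right: the northbound driver gets 12 (best alternative 6); the southbound driver gets 10 (best alternative 1). Neither deviates — NE.
Both Left: the northbound driver gets 9 (best alternative 6); the southbound driver gets 9 (best alternative 6). Neither deviates — NE.
(Right, Left) is not a NE: the northbound driver would switch to Left (9 > 6).
No other cell survives both best-response checks, so there are 2 pure NE.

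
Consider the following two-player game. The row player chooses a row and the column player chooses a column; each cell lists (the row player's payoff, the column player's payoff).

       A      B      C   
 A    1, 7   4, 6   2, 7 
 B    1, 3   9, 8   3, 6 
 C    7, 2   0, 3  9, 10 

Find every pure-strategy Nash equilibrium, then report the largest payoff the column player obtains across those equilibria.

Both B is a pure NE (the row player: 9 ≥ 4; the column player: 8 ≥ 6). The column player gets 8.
Both C is a pure NE (the row player: 9 ≥ 3; the column player: 10 ≥ 3). The column player gets 10.
Every other cell has a profitable deviation for at least one player. Highest of {8, 10} is 10.

10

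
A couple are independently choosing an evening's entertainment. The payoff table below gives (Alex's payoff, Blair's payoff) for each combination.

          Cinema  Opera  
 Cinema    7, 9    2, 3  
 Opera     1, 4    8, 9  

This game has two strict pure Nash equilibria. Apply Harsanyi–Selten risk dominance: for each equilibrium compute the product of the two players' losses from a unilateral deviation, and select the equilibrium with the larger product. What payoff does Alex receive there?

7

At both Cinema: Alex loses 7 − 1 = 6 by deviating; Blair loses 9 − 3 = 6. Product = 6·6 = 36.
At both Opera: Alex loses 8 − 2 = 6 by deviating; Blair loses 9 − 4 = 5. Product = 6·5 = 30.
36 > 30, so both Cinema is risk-dominant. Alex's payoff there is 7.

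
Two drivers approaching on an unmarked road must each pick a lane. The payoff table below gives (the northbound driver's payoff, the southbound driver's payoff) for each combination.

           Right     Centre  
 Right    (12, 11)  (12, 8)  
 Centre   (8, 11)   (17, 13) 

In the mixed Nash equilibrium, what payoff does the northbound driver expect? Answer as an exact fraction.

12

The southbound driver mixes with probability q on Right, chosen so the northbound driver is indifferent: 12q + 12(1−q) = 8q + 17(1−q) gives q = 5/9.
The northbound driver's expected payoff (from either row, since indifferent) is 12·5/9 + 12·4/9 = 12.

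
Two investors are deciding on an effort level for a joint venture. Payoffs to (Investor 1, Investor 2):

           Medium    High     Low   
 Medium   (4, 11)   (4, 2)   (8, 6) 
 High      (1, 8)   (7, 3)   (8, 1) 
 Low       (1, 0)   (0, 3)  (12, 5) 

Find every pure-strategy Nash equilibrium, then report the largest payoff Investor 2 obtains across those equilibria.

Both Medium is a pure NE (Investor 1: 4 ≥ 1; Investor 2: 11 ≥ 6). Investor 2 gets 11.
Both Low is a pure NE (Investor 1: 12 ≥ 8; Investor 2: 5 ≥ 3). Investor 2 gets 5.
Every other cell has a profitable deviation for at least one player. Highest of {11, 5} is 11.

11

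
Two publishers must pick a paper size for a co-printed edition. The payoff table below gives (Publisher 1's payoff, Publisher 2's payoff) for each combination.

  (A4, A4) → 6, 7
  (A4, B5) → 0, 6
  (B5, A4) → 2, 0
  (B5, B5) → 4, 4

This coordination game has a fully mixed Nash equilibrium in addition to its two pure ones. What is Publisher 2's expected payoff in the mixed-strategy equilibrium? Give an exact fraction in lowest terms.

28/5

Publisher 1 mixes with probability p on A4, chosen so Publisher 2 is indifferent: 7p + 0(1−p) = 6p + 4(1−p) gives p = 4/5.
Publisher 2's expected payoff is 7·4/5 + 0·1/5 = 28/5.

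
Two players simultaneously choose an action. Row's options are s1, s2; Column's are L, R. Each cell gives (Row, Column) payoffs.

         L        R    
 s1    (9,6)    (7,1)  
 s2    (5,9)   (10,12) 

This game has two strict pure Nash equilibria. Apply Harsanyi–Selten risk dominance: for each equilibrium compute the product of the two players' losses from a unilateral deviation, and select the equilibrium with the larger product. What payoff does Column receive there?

At (s1, L): Row loses 9 − 5 = 4 by deviating; Column loses 6 − 1 = 5. Product = 4·5 = 20.
At (s2, R): Row loses 10 − 7 = 3 by deviating; Column loses 12 − 9 = 3. Product = 3·3 = 9.
20 > 9, so (s1, L) is risk-dominant. Column's payoff there is 6.

6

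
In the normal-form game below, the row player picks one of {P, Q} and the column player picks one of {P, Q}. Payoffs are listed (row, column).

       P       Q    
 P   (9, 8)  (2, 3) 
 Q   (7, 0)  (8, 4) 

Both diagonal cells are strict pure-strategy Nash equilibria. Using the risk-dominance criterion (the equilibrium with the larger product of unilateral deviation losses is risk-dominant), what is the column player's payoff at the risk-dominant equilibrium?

4

At both P: the row player loses 9 − 7 = 2 by deviating; the column player loses 8 − 3 = 5. Product = 2·5 = 10.
At both Q: the row player loses 8 − 2 = 6 by deviating; the column player loses 4 − 0 = 4. Product = 6·4 = 24.
24 > 10, so both Q is risk-dominant. The column player's payoff there is 4.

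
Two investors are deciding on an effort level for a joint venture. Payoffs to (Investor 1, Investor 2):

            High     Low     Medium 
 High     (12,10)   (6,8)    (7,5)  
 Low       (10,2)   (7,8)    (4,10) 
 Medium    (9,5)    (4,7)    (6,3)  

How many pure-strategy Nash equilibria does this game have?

Both High: Investor 1 gets 12 (best alternative 10); Investor 2 gets 10 (best alternative 8). Neither deviates — NE.
Both Low is not a NE: Investor 2 would switch to Medium (10 > 8).
No other cell survives both best-response checks, so there is 1 pure NE.

1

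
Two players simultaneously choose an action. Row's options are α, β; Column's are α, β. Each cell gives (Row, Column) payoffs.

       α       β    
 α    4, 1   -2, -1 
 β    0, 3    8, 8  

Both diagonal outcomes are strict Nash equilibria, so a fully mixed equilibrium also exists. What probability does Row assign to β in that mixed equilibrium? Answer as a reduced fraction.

Row's mix p on α must make Column indifferent between α and β.
Column's payoff from α: 1p + 3(1−p). From β: (-1)p + 8(1−p).
Set equal: 2p = 5(1−p) → p = 5/7.
Probability on β is 1 − 5/7 = 2/7.

2/7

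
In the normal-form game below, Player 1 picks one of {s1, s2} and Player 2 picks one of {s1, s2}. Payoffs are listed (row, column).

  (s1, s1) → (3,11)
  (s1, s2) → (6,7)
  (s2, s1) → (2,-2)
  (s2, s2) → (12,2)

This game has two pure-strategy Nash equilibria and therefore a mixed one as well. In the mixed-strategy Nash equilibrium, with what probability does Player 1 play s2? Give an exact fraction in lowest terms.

Player 1's mix p on s1 must make Player 2 indifferent between s1 and s2.
Player 2's payoff from s1: 11p + (-2)(1−p). From s2: 7p + 2(1−p).
Set equal: 4p = 4(1−p) → p = 4/8 = 1/2.
Probability on s2 is 1 − 1/2 = 1/2.

1/2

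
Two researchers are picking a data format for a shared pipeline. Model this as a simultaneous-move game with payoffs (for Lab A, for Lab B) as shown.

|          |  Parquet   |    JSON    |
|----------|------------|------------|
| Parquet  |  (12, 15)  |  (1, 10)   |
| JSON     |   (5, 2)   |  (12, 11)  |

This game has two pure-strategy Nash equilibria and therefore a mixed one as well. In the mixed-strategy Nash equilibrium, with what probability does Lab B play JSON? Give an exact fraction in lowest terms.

7/18

Lab B's mix q on Parquet must make Lab A indifferent between Parquet and JSON.
Lab A's payoff from Parquet: 12q + 1(1−q). From JSON: 5q + 12(1−q).
Set equal: 7q = 11(1−q) → q = 11/18.
Probability on JSON is 1 − 11/18 = 7/18.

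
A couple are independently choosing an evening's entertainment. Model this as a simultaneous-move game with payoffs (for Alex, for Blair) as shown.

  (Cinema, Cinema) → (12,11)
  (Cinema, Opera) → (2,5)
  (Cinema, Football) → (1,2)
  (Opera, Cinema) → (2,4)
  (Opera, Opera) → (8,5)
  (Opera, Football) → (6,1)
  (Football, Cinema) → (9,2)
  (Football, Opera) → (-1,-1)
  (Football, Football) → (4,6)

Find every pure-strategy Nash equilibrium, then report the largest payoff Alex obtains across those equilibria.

Both Cinema is a pure NE (Alex: 12 ≥ 9; Blair: 11 ≥ 5). Alex gets 12.
Both Opera is a pure NE (Alex: 8 ≥ 2; Blair: 5 ≥ 4). Alex gets 8.
Every other cell has a profitable deviation for at least one player. Highest of {12, 8} is 12.

12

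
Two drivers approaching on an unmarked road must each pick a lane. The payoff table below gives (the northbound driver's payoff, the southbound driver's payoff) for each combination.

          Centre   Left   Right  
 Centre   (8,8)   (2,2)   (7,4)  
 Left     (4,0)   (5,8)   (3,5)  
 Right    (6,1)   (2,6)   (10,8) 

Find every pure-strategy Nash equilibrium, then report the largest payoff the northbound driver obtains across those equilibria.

10

Both Centre is a pure NE (the northbound driver: 8 ≥ 6; the southbound driver: 8 ≥ 4). The northbound driver gets 8.
Both Left is a pure NE (the northbound driver: 5 ≥ 2; the southbound driver: 8 ≥ 5). The northbound driver gets 5.
Both Right is a pure NE (the northbound driver: 10 ≥ 7; the southbound driver: 8 ≥ 6). The northbound driver gets 10.
Every other cell has a profitable deviation for at least one player. Highest of {8, 5, 10} is 10.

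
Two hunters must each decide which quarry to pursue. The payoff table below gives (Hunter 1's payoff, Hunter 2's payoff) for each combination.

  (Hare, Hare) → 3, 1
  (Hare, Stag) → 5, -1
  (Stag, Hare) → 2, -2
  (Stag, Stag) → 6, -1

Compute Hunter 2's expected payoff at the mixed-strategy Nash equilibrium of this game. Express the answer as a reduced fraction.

Hunter 1 mixes with probability p on Hare, chosen so Hunter 2 is indifferent: 1p + (-2)(1−p) = (-1)p + (-1)(1−p) gives p = 1/3.
Hunter 2's expected payoff is 1·1/3 + (-2)·2/3 = -1.

-1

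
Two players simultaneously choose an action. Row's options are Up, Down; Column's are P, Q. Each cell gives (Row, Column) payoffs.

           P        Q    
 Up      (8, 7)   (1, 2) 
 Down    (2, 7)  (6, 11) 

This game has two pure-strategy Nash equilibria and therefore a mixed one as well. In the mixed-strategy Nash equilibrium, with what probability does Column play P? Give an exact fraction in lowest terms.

Column's mix q on P must make Row indifferent between Up and Down.
Row's payoff from Up: 8q + 1(1−q). From Down: 2q + 6(1−q).
Set equal: 6q = 5(1−q) → q = 5/11.

5/11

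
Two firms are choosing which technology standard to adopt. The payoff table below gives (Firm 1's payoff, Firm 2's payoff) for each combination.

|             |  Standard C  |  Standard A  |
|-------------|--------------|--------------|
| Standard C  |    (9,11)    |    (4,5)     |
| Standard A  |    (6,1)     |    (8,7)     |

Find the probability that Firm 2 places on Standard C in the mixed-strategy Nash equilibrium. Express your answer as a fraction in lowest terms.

4/7

Firm 2's mix q on Standard C must make Firm 1 indifferent between Standard C and Standard A.
Firm 1's payoff from Standard C: 9q + 4(1−q). From Standard A: 6q + 8(1−q).
Set equal: 3q = 4(1−q) → q = 4/7.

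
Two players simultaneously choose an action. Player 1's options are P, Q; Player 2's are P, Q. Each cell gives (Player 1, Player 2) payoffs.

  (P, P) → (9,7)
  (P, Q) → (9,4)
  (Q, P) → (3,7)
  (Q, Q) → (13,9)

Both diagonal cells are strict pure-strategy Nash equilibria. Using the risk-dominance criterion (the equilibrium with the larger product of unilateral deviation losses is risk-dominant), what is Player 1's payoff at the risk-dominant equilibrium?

At both P: Player 1 loses 9 − 3 = 6 by deviating; Player 2 loses 7 − 4 = 3. Product = 6·3 = 18.
At both Q: Player 1 loses 13 − 9 = 4 by deviating; Player 2 loses 9 − 7 = 2. Product = 4·2 = 8.
18 > 8, so both P is risk-dominant. Player 1's payoff there is 9.

9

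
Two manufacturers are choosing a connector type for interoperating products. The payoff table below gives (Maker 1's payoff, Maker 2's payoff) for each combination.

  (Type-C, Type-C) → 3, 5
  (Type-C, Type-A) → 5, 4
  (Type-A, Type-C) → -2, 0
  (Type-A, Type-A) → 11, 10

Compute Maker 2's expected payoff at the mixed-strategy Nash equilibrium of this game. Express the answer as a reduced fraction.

50/11

Maker 1 mixes with probability p on Type-C, chosen so Maker 2 is indifferent: 5p + 0(1−p) = 4p + 10(1−p) gives p = 10/11.
Maker 2's expected payoff is 5·10/11 + 0·1/11 = 50/11.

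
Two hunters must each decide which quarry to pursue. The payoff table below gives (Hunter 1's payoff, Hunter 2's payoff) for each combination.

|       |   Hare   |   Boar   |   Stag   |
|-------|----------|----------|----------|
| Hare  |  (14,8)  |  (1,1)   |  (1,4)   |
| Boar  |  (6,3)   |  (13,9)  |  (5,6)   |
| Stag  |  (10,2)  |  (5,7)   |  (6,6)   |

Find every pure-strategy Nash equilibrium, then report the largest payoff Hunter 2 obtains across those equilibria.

Both Hare is a pure NE (Hunter 1: 14 ≥ 10; Hunter 2: 8 ≥ 4). Hunter 2 gets 8.
Both Boar is a pure NE (Hunter 1: 13 ≥ 5; Hunter 2: 9 ≥ 6). Hunter 2 gets 9.
Every other cell has a profitable deviation for at least one player. Highest of {8, 9} is 9.

9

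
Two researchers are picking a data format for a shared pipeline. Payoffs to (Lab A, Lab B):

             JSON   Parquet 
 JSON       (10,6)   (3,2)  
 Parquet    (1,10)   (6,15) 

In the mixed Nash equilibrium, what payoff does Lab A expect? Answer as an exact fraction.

19/4

Lab B mixes with probability q on JSON, chosen so Lab A is indifferent: 10q + 3(1−q) = 1q + 6(1−q) gives q = 1/4.
Lab A's expected payoff (from either row, since indifferent) is 10·1/4 + 3·3/4 = 19/4.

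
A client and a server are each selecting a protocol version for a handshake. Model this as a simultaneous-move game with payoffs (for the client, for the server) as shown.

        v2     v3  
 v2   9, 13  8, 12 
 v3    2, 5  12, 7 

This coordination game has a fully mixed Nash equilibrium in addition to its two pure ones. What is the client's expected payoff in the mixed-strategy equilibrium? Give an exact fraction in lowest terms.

92/11

The server mixes with probability q on v2, chosen so the client is indifferent: 9q + 8(1−q) = 2q + 12(1−q) gives q = 4/11.
The client's expected payoff (from either row, since indifferent) is 9·4/11 + 8·7/11 = 92/11.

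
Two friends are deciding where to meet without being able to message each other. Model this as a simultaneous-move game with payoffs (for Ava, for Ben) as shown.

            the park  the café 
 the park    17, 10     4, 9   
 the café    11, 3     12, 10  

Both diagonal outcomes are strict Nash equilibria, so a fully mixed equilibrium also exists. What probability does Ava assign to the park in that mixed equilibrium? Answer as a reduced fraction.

7/8

Ava's mix p on the park must make Ben indifferent between the park and the café.
Ben's payoff from the park: 10p + 3(1−p). From the café: 9p + 10(1−p).
Set equal: 1p = 7(1−p) → p = 7/8.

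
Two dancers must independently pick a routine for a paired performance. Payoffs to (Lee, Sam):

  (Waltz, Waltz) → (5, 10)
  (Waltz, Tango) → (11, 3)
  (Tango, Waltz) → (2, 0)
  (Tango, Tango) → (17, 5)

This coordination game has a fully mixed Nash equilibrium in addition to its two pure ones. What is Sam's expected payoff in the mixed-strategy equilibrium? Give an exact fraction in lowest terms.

Lee mixes with probability p on Waltz, chosen so Sam is indifferent: 10p + 0(1−p) = 3p + 5(1−p) gives p = 5/12.
Sam's expected payoff is 10·5/12 + 0·7/12 = 25/6.

25/6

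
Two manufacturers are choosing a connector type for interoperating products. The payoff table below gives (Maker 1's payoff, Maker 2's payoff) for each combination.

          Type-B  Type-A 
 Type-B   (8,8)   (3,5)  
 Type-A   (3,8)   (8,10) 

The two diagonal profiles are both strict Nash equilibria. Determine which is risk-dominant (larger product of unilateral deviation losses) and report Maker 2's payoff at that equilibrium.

8

At both Type-B: Maker 1 loses 8 − 3 = 5 by deviating; Maker 2 loses 8 − 5 = 3. Product = 5·3 = 15.
At both Type-A: Maker 1 loses 8 − 3 = 5 by deviating; Maker 2 loses 10 − 8 = 2. Product = 5·2 = 10.
15 > 10, so both Type-B is risk-dominant. Maker 2's payoff there is 8.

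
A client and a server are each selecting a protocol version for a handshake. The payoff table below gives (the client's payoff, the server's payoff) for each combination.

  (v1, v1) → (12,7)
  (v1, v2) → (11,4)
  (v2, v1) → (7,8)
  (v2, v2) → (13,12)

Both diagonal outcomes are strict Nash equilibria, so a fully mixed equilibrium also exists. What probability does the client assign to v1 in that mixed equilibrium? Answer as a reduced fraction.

4/7

The client's mix p on v1 must make the server indifferent between v1 and v2.
The server's payoff from v1: 7p + 8(1−p). From v2: 4p + 12(1−p).
Set equal: 3p = 4(1−p) → p = 4/7.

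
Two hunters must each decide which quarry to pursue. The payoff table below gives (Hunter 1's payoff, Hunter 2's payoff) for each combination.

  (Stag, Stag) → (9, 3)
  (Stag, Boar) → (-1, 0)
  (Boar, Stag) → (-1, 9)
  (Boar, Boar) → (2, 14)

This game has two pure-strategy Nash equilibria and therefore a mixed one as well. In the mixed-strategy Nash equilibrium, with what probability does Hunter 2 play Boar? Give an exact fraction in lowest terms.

10/13

Hunter 2's mix q on Stag must make Hunter 1 indifferent between Stag and Boar.
Hunter 1's payoff from Stag: 9q + (-1)(1−q). From Boar: (-1)q + 2(1−q).
Set equal: 10q = 3(1−q) → q = 3/13.
Probability on Boar is 1 − 3/13 = 10/13.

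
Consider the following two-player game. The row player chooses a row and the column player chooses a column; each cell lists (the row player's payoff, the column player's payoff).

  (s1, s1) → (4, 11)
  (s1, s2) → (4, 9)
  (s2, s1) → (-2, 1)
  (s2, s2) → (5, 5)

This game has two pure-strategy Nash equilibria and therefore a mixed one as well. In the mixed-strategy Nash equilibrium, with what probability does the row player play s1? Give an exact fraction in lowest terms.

2/3

The row player's mix p on s1 must make the column player indifferent between s1 and s2.
The column player's payoff from s1: 11p + 1(1−p). From s2: 9p + 5(1−p).
Set equal: 2p = 4(1−p) → p = 4/6 = 2/3.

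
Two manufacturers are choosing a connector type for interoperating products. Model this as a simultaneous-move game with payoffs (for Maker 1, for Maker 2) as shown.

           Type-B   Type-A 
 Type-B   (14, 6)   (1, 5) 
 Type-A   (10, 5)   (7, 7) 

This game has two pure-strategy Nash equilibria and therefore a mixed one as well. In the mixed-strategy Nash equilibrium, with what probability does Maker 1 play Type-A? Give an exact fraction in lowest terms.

1/3

Maker 1's mix p on Type-B must make Maker 2 indifferent between Type-B and Type-A.
Maker 2's payoff from Type-B: 6p + 5(1−p). From Type-A: 5p + 7(1−p).
Set equal: 1p = 2(1−p) → p = 2/3.
Probability on Type-A is 1 − 2/3 = 1/3.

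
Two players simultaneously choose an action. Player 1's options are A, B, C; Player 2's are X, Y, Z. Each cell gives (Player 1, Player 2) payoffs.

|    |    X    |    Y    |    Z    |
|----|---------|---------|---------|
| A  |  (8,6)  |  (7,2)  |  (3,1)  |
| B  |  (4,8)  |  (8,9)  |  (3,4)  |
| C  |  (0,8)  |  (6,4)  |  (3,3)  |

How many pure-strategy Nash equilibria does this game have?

(A, X): Player 1 gets 8 (best alternative 4); Player 2 gets 6 (best alternative 2). Neither deviates — NE.
(B, Y): Player 1 gets 8 (best alternative 7); Player 2 gets 9 (best alternative 8). Neither deviates — NE.
(C, Z) is not a NE: Player 2 would switch to X (8 > 3).
No other cell survives both best-response checks, so there are 2 pure NE.

2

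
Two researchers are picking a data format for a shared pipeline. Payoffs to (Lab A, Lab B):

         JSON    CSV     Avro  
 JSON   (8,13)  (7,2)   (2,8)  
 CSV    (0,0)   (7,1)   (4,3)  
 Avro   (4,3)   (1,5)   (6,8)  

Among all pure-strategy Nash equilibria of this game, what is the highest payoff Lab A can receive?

8

Both JSON is a pure NE (Lab A: 8 ≥ 4; Lab B: 13 ≥ 8). Lab A gets 8.
Both Avro is a pure NE (Lab A: 6 ≥ 4; Lab B: 8 ≥ 5). Lab A gets 6.
Every other cell has a profitable deviation for at least one player. Highest of {8, 6} is 8.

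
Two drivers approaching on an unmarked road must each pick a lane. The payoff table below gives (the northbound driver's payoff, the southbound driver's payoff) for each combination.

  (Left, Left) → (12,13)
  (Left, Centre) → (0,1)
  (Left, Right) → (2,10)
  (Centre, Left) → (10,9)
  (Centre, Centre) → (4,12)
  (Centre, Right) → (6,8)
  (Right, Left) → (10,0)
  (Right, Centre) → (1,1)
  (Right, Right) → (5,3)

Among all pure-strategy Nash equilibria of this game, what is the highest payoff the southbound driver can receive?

Both Left is a pure NE (the northbound driver: 12 ≥ 10; the southbound driver: 13 ≥ 10). The southbound driver gets 13.
Both Centre is a pure NE (the northbound driver: 4 ≥ 1; the southbound driver: 12 ≥ 9). The southbound driver gets 12.
Every other cell has a profitable deviation for at least one player. Highest of {13, 12} is 13.

13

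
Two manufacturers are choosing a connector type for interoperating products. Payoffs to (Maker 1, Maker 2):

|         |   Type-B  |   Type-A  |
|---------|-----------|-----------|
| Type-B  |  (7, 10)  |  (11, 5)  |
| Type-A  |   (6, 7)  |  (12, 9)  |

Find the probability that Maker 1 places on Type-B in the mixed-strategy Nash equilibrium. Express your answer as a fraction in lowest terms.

2/7

Maker 1's mix p on Type-B must make Maker 2 indifferent between Type-B and Type-A.
Maker 2's payoff from Type-B: 10p + 7(1−p). From Type-A: 5p + 9(1−p).
Set equal: 5p = 2(1−p) → p = 2/7.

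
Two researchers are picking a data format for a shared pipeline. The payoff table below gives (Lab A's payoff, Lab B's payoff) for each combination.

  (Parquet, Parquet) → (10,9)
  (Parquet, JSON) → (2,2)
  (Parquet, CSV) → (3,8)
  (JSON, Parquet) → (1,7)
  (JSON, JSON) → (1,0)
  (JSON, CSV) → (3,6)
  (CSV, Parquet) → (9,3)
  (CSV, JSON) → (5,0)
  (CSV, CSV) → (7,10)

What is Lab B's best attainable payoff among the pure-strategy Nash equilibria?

10

Both Parquet is a pure NE (Lab A: 10 ≥ 9; Lab B: 9 ≥ 8). Lab B gets 9.
Both CSV is a pure NE (Lab A: 7 ≥ 3; Lab B: 10 ≥ 3). Lab B gets 10.
Every other cell has a profitable deviation for at least one player. Highest of {9, 10} is 10.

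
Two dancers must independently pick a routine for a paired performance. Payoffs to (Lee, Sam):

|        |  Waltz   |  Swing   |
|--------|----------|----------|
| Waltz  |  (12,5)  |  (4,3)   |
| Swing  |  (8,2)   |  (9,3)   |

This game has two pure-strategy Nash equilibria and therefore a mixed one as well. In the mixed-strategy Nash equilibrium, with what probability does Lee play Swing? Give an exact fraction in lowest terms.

Lee's mix p on Waltz must make Sam indifferent between Waltz and Swing.
Sam's payoff from Waltz: 5p + 2(1−p). From Swing: 3p + 3(1−p).
Set equal: 2p = 1(1−p) → p = 1/3.
Probability on Swing is 1 − 1/3 = 2/3.

2/3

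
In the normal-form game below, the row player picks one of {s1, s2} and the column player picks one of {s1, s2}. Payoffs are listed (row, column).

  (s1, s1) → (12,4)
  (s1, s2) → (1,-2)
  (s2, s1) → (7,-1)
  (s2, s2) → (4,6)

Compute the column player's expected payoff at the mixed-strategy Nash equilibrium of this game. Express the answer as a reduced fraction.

22/13

The row player mixes with probability p on s1, chosen so the column player is indifferent: 4p + (-1)(1−p) = (-2)p + 6(1−p) gives p = 7/13.
The column player's expected payoff is 4·7/13 + (-1)·6/13 = 22/13.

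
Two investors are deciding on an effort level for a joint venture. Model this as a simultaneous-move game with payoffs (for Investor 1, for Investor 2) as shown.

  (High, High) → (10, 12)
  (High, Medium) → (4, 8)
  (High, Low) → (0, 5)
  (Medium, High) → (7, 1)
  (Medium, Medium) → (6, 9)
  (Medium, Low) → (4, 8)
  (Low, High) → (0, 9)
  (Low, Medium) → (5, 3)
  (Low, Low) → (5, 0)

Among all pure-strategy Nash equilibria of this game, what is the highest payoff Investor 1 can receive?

Both High is a pure NE (Investor 1: 10 ≥ 7; Investor 2: 12 ≥ 8). Investor 1 gets 10.
Both Medium is a pure NE (Investor 1: 6 ≥ 5; Investor 2: 9 ≥ 8). Investor 1 gets 6.
Every other cell has a profitable deviation for at least one player. Highest of {10, 6} is 10.

10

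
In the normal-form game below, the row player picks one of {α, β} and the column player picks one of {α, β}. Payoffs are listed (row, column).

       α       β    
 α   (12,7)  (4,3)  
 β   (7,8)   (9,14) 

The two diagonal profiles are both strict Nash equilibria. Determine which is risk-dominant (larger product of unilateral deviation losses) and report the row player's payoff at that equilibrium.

At both α: the row player loses 12 − 7 = 5 by deviating; the column player loses 7 − 3 = 4. Product = 5·4 = 20.
At both β: the row player loses 9 − 4 = 5 by deviating; the column player loses 14 − 8 = 6. Product = 5·6 = 30.
30 > 20, so both β is risk-dominant. The row player's payoff there is 9.

9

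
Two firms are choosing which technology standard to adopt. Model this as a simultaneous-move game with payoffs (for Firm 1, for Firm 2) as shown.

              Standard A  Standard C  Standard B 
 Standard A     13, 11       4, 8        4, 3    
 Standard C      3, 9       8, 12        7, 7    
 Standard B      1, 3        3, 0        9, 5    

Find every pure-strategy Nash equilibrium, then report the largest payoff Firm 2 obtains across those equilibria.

Both Standard A is a pure NE (Firm 1: 13 ≥ 3; Firm 2: 11 ≥ 8). Firm 2 gets 11.
Both Standard C is a pure NE (Firm 1: 8 ≥ 4; Firm 2: 12 ≥ 9). Firm 2 gets 12.
Both Standard B is a pure NE (Firm 1: 9 ≥ 7; Firm 2: 5 ≥ 3). Firm 2 gets 5.
Every other cell has a profitable deviation for at least one player. Highest of {11, 12, 5} is 12.

12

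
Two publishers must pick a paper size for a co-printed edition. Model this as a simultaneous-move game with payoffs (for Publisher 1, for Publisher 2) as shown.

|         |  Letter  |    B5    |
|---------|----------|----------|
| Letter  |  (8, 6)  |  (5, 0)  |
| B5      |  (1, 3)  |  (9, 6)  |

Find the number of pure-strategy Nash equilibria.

Both Letter: Publisher 1 gets 8 (best alternative 1); Publisher 2 gets 6 (best alternative 0). Neither deviates — NE.
Both B5: Publisher 1 gets 9 (best alternative 5); Publisher 2 gets 6 (best alternative 3). Neither deviates — NE.
(Letter, B5) is not a NE: Publisher 1 would switch to B5 (9 > 5).
No other cell survives both best-response checks, so there are 2 pure NE.

2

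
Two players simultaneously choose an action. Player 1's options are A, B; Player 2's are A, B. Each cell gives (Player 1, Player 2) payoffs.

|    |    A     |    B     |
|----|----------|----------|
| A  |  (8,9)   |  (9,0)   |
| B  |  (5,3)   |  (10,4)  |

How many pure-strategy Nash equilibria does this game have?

2

Both A: Player 1 gets 8 (best alternative 5); Player 2 gets 9 (best alternative 0). Neither deviates — NE.
Both B: Player 1 gets 10 (best alternative 9); Player 2 gets 4 (best alternative 3). Neither deviates — NE.
(B, A) is not a NE: Player 1 would switch to A (8 > 5).
No other cell survives both best-response checks, so there are 2 pure NE.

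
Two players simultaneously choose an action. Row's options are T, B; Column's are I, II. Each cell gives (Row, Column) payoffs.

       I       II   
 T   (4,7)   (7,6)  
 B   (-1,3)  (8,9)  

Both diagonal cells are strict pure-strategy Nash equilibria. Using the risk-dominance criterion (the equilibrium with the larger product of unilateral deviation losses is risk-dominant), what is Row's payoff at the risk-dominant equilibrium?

At (T, I): Row loses 4 − (-1) = 5 by deviating; Column loses 7 − 6 = 1. Product = 5·1 = 5.
At (B, II): Row loses 8 − 7 = 1 by deviating; Column loses 9 − 3 = 6. Product = 1·6 = 6.
6 > 5, so (B, II) is risk-dominant. Row's payoff there is 8.

8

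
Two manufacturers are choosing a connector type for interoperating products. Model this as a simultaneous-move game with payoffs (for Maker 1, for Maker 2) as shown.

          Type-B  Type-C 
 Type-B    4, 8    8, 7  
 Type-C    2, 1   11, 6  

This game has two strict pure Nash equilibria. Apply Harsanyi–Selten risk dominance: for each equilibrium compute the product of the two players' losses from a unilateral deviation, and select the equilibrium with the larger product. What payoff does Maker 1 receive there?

At both Type-B: Maker 1 loses 4 − 2 = 2 by deviating; Maker 2 loses 8 − 7 = 1. Product = 2·1 = 2.
At both Type-C: Maker 1 loses 11 − 8 = 3 by deviating; Maker 2 loses 6 − 1 = 5. Product = 3·5 = 15.
15 > 2, so both Type-C is risk-dominant. Maker 1's payoff there is 11.

11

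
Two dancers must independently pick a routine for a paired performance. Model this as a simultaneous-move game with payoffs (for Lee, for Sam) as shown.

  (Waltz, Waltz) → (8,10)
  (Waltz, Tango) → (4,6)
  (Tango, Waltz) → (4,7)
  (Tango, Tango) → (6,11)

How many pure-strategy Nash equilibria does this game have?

Both Waltz: Lee gets 8 (best alternative 4); Sam gets 10 (best alternative 6). Neither deviates — NE.
Both Tango: Lee gets 6 (best alternative 4); Sam gets 11 (best alternative 7). Neither deviates — NE.
(Tango, Waltz) is not a NE: Lee would switch to Waltz (8 > 4).
No other cell survives both best-response checks, so there are 2 pure NE.

2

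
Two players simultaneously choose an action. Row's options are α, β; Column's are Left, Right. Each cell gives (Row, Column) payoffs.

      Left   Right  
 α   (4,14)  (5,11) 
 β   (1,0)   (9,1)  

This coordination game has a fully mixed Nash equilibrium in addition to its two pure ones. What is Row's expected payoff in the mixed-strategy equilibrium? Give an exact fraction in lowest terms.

Column mixes with probability q on Left, chosen so Row is indifferent: 4q + 5(1−q) = 1q + 9(1−q) gives q = 4/7.
Row's expected payoff (from either row, since indifferent) is 4·4/7 + 5·3/7 = 31/7.

31/7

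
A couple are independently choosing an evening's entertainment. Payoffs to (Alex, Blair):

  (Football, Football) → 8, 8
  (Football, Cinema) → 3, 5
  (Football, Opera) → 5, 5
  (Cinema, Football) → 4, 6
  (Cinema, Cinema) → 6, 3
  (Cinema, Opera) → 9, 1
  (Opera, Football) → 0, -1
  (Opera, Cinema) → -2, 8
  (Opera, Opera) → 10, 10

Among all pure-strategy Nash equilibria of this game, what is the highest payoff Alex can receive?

10

Both Football is a pure NE (Alex: 8 ≥ 4; Blair: 8 ≥ 5). Alex gets 8.
Both Opera is a pure NE (Alex: 10 ≥ 9; Blair: 10 ≥ 8). Alex gets 10.
Every other cell has a profitable deviation for at least one player. Highest of {8, 10} is 10.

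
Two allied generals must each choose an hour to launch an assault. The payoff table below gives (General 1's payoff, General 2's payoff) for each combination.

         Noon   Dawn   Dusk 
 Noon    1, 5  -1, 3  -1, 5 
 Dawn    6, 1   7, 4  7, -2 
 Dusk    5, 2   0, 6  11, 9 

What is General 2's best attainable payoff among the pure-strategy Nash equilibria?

Both Dawn is a pure NE (General 1: 7 ≥ 0; General 2: 4 ≥ 1). General 2 gets 4.
Both Dusk is a pure NE (General 1: 11 ≥ 7; General 2: 9 ≥ 6). General 2 gets 9.
Every other cell has a profitable deviation for at least one player. Highest of {4, 9} is 9.

9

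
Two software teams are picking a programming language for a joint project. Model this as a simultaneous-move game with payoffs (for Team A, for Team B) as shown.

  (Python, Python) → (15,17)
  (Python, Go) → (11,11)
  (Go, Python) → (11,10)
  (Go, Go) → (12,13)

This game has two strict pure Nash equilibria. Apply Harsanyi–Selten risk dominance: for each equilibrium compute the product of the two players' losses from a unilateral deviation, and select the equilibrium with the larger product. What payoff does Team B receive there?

17

At both Python: Team A loses 15 − 11 = 4 by deviating; Team B loses 17 − 11 = 6. Product = 4·6 = 24.
At both Go: Team A loses 12 − 11 = 1 by deviating; Team B loses 13 − 10 = 3. Product = 1·3 = 3.
24 > 3, so both Python is risk-dominant. Team B's payoff there is 17.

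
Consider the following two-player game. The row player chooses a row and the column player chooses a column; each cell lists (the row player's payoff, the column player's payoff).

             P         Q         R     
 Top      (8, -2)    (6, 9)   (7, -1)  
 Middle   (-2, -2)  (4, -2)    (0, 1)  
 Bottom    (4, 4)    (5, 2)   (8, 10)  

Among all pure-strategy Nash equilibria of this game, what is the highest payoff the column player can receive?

10

(Top, Q) is a pure NE (the row player: 6 ≥ 5; the column player: 9 ≥ -1). The column player gets 9.
(Bottom, R) is a pure NE (the row player: 8 ≥ 7; the column player: 10 ≥ 4). The column player gets 10.
Every other cell has a profitable deviation for at least one player. Highest of {9, 10} is 10.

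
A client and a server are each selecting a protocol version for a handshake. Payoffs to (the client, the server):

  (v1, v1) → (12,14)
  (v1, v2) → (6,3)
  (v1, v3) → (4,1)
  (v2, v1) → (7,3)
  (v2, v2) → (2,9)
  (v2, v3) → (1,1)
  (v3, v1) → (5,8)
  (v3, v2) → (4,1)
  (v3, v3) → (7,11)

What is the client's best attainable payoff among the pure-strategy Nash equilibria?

Both v1 is a pure NE (the client: 12 ≥ 7; the server: 14 ≥ 3). The client gets 12.
Both v3 is a pure NE (the client: 7 ≥ 4; the server: 11 ≥ 8). The client gets 7.
Every other cell has a profitable deviation for at least one player. Highest of {12, 7} is 12.

12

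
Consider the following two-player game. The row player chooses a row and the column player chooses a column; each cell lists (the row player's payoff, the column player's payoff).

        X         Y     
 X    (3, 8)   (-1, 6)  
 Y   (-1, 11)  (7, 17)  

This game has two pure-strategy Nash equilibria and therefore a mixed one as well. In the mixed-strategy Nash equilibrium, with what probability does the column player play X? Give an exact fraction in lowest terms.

2/3

The column player's mix q on X must make the row player indifferent between X and Y.
The row player's payoff from X: 3q + (-1)(1−q). From Y: (-1)q + 7(1−q).
Set equal: 4q = 8(1−q) → q = 8/12 = 2/3.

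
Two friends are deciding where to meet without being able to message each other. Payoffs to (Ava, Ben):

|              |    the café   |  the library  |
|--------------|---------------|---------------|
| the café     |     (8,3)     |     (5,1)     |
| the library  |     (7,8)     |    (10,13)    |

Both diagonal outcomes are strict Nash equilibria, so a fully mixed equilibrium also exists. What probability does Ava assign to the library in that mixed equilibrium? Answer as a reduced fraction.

2/7

Ava's mix p on the café must make Ben indifferent between the café and the library.
Ben's payoff from the café: 3p + 8(1−p). From the library: 1p + 13(1−p).
Set equal: 2p = 5(1−p) → p = 5/7.
Probability on the library is 1 − 5/7 = 2/7.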